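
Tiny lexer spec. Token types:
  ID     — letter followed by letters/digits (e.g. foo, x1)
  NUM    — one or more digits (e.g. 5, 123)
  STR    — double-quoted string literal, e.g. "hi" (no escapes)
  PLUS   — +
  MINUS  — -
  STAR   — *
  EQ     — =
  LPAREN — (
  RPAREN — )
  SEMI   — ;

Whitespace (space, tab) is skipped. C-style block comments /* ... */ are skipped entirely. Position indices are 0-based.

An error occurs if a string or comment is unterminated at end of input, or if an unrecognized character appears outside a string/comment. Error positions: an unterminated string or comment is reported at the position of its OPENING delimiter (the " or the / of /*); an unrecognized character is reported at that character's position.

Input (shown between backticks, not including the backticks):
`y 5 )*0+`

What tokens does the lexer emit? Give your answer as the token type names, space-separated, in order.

Answer: ID NUM RPAREN STAR NUM PLUS

Derivation:
pos=0: emit ID 'y' (now at pos=1)
pos=2: emit NUM '5' (now at pos=3)
pos=4: emit RPAREN ')'
pos=5: emit STAR '*'
pos=6: emit NUM '0' (now at pos=7)
pos=7: emit PLUS '+'
DONE. 6 tokens: [ID, NUM, RPAREN, STAR, NUM, PLUS]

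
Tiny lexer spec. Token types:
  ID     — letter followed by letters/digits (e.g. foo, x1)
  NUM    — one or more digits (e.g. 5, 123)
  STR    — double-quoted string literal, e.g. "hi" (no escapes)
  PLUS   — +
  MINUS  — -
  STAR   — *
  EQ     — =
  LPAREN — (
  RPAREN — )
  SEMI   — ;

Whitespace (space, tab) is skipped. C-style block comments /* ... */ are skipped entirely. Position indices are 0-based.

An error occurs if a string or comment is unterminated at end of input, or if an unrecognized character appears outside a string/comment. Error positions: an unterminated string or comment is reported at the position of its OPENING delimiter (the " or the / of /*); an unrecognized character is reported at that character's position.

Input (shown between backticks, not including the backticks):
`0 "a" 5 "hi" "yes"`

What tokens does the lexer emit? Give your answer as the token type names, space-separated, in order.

pos=0: emit NUM '0' (now at pos=1)
pos=2: enter STRING mode
pos=2: emit STR "a" (now at pos=5)
pos=6: emit NUM '5' (now at pos=7)
pos=8: enter STRING mode
pos=8: emit STR "hi" (now at pos=12)
pos=13: enter STRING mode
pos=13: emit STR "yes" (now at pos=18)
DONE. 5 tokens: [NUM, STR, NUM, STR, STR]

Answer: NUM STR NUM STR STR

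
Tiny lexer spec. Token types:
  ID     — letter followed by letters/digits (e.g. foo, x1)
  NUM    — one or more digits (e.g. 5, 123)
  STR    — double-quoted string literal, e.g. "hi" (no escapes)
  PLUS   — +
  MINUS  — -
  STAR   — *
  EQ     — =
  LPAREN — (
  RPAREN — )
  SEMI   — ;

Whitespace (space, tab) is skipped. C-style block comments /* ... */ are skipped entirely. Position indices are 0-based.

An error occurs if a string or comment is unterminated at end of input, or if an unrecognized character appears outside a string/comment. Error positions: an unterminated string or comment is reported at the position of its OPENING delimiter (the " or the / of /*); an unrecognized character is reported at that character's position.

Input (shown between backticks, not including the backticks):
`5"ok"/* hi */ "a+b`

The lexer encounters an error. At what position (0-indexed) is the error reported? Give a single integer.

Answer: 14

Derivation:
pos=0: emit NUM '5' (now at pos=1)
pos=1: enter STRING mode
pos=1: emit STR "ok" (now at pos=5)
pos=5: enter COMMENT mode (saw '/*')
exit COMMENT mode (now at pos=13)
pos=14: enter STRING mode
pos=14: ERROR — unterminated string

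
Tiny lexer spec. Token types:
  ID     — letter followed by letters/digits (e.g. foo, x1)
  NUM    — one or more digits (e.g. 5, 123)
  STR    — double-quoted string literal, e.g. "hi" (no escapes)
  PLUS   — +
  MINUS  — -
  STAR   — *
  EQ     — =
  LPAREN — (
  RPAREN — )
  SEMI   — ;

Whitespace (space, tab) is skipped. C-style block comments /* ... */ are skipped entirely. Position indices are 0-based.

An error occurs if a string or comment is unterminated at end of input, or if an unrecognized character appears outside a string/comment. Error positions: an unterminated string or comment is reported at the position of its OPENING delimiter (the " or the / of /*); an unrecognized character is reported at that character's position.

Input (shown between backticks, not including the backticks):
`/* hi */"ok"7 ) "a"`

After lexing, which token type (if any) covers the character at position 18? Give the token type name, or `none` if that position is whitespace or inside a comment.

Answer: STR

Derivation:
pos=0: enter COMMENT mode (saw '/*')
exit COMMENT mode (now at pos=8)
pos=8: enter STRING mode
pos=8: emit STR "ok" (now at pos=12)
pos=12: emit NUM '7' (now at pos=13)
pos=14: emit RPAREN ')'
pos=16: enter STRING mode
pos=16: emit STR "a" (now at pos=19)
DONE. 4 tokens: [STR, NUM, RPAREN, STR]
Position 18: char is '"' -> STR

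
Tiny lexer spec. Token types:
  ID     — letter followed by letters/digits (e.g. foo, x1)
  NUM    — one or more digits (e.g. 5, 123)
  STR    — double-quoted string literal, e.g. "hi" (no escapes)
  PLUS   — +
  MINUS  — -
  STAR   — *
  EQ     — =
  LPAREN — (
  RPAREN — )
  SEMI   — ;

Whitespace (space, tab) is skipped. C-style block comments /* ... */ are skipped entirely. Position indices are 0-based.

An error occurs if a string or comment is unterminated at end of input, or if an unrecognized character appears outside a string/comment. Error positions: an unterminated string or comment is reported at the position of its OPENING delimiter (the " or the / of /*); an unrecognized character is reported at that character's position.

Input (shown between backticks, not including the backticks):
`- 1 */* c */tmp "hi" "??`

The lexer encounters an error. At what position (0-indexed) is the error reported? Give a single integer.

pos=0: emit MINUS '-'
pos=2: emit NUM '1' (now at pos=3)
pos=4: emit STAR '*'
pos=5: enter COMMENT mode (saw '/*')
exit COMMENT mode (now at pos=12)
pos=12: emit ID 'tmp' (now at pos=15)
pos=16: enter STRING mode
pos=16: emit STR "hi" (now at pos=20)
pos=21: enter STRING mode
pos=21: ERROR — unterminated string

Answer: 21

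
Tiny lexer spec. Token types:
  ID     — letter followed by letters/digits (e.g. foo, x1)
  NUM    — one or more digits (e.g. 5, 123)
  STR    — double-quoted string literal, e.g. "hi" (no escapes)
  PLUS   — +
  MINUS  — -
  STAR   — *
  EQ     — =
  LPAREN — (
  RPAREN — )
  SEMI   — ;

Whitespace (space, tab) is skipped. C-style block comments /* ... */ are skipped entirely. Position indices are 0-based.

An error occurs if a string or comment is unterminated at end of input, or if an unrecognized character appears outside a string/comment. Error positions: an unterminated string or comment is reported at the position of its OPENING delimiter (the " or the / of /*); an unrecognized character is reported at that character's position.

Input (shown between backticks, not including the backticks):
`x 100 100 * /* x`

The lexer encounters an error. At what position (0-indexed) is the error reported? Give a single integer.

Answer: 12

Derivation:
pos=0: emit ID 'x' (now at pos=1)
pos=2: emit NUM '100' (now at pos=5)
pos=6: emit NUM '100' (now at pos=9)
pos=10: emit STAR '*'
pos=12: enter COMMENT mode (saw '/*')
pos=12: ERROR — unterminated comment (reached EOF)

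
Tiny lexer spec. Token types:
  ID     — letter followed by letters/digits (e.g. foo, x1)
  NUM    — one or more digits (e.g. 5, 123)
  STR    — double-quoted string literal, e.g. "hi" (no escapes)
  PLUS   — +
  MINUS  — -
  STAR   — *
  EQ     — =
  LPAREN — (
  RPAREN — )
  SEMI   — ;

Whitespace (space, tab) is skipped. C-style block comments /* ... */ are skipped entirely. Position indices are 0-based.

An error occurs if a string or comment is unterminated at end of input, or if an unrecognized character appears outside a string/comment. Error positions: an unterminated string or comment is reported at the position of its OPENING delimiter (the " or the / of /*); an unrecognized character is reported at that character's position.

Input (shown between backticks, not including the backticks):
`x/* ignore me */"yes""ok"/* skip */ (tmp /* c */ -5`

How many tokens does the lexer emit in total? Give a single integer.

pos=0: emit ID 'x' (now at pos=1)
pos=1: enter COMMENT mode (saw '/*')
exit COMMENT mode (now at pos=16)
pos=16: enter STRING mode
pos=16: emit STR "yes" (now at pos=21)
pos=21: enter STRING mode
pos=21: emit STR "ok" (now at pos=25)
pos=25: enter COMMENT mode (saw '/*')
exit COMMENT mode (now at pos=35)
pos=36: emit LPAREN '('
pos=37: emit ID 'tmp' (now at pos=40)
pos=41: enter COMMENT mode (saw '/*')
exit COMMENT mode (now at pos=48)
pos=49: emit MINUS '-'
pos=50: emit NUM '5' (now at pos=51)
DONE. 7 tokens: [ID, STR, STR, LPAREN, ID, MINUS, NUM]

Answer: 7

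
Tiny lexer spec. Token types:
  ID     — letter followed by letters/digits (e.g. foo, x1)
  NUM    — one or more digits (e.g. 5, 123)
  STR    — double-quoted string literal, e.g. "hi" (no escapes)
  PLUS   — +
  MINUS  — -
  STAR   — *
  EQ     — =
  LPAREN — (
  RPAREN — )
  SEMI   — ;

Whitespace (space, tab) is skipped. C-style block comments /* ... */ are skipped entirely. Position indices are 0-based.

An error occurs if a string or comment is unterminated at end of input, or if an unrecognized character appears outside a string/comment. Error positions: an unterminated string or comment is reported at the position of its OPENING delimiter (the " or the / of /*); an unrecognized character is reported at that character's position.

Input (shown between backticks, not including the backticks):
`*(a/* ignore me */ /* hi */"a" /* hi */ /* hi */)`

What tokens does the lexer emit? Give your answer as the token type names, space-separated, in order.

Answer: STAR LPAREN ID STR RPAREN

Derivation:
pos=0: emit STAR '*'
pos=1: emit LPAREN '('
pos=2: emit ID 'a' (now at pos=3)
pos=3: enter COMMENT mode (saw '/*')
exit COMMENT mode (now at pos=18)
pos=19: enter COMMENT mode (saw '/*')
exit COMMENT mode (now at pos=27)
pos=27: enter STRING mode
pos=27: emit STR "a" (now at pos=30)
pos=31: enter COMMENT mode (saw '/*')
exit COMMENT mode (now at pos=39)
pos=40: enter COMMENT mode (saw '/*')
exit COMMENT mode (now at pos=48)
pos=48: emit RPAREN ')'
DONE. 5 tokens: [STAR, LPAREN, ID, STR, RPAREN]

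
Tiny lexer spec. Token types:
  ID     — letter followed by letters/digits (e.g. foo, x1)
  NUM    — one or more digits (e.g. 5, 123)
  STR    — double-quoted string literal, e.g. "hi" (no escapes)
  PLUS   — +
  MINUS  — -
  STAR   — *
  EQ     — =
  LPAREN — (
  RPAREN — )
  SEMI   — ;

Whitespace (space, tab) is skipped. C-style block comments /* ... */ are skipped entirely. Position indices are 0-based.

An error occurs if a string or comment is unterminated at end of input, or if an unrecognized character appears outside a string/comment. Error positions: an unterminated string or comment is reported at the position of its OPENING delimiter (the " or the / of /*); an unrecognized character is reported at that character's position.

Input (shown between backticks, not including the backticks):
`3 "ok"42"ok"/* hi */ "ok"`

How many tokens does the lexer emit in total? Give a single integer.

pos=0: emit NUM '3' (now at pos=1)
pos=2: enter STRING mode
pos=2: emit STR "ok" (now at pos=6)
pos=6: emit NUM '42' (now at pos=8)
pos=8: enter STRING mode
pos=8: emit STR "ok" (now at pos=12)
pos=12: enter COMMENT mode (saw '/*')
exit COMMENT mode (now at pos=20)
pos=21: enter STRING mode
pos=21: emit STR "ok" (now at pos=25)
DONE. 5 tokens: [NUM, STR, NUM, STR, STR]

Answer: 5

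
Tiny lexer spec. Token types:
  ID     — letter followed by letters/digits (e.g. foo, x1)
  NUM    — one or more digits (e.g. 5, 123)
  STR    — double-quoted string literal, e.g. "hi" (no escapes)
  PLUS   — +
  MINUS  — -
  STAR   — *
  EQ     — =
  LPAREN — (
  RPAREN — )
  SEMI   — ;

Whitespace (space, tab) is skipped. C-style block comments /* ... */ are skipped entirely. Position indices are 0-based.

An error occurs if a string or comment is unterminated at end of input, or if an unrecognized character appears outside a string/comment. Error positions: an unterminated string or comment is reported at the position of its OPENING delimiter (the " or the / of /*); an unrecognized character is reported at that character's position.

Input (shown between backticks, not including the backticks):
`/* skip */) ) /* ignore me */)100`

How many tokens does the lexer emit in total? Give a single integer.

Answer: 4

Derivation:
pos=0: enter COMMENT mode (saw '/*')
exit COMMENT mode (now at pos=10)
pos=10: emit RPAREN ')'
pos=12: emit RPAREN ')'
pos=14: enter COMMENT mode (saw '/*')
exit COMMENT mode (now at pos=29)
pos=29: emit RPAREN ')'
pos=30: emit NUM '100' (now at pos=33)
DONE. 4 tokens: [RPAREN, RPAREN, RPAREN, NUM]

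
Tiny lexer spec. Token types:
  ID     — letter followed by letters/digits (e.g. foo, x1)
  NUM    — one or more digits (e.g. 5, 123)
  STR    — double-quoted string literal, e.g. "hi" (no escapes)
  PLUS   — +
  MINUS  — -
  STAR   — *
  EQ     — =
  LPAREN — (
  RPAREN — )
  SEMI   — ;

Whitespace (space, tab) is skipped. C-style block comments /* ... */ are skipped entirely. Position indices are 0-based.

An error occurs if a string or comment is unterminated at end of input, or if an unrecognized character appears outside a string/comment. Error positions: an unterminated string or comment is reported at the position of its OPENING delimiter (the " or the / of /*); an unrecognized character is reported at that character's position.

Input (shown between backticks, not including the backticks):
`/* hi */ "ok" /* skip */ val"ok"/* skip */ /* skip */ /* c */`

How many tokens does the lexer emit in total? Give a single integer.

Answer: 3

Derivation:
pos=0: enter COMMENT mode (saw '/*')
exit COMMENT mode (now at pos=8)
pos=9: enter STRING mode
pos=9: emit STR "ok" (now at pos=13)
pos=14: enter COMMENT mode (saw '/*')
exit COMMENT mode (now at pos=24)
pos=25: emit ID 'val' (now at pos=28)
pos=28: enter STRING mode
pos=28: emit STR "ok" (now at pos=32)
pos=32: enter COMMENT mode (saw '/*')
exit COMMENT mode (now at pos=42)
pos=43: enter COMMENT mode (saw '/*')
exit COMMENT mode (now at pos=53)
pos=54: enter COMMENT mode (saw '/*')
exit COMMENT mode (now at pos=61)
DONE. 3 tokens: [STR, ID, STR]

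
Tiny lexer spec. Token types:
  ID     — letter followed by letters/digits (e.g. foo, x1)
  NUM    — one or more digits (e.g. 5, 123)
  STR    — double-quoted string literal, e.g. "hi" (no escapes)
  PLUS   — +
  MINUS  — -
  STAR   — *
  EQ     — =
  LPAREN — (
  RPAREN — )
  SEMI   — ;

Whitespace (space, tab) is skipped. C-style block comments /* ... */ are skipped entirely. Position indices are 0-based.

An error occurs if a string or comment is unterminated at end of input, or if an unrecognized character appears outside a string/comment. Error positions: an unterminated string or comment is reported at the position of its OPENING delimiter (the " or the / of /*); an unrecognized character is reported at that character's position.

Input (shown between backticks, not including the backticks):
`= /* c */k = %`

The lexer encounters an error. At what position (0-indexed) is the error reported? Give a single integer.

Answer: 13

Derivation:
pos=0: emit EQ '='
pos=2: enter COMMENT mode (saw '/*')
exit COMMENT mode (now at pos=9)
pos=9: emit ID 'k' (now at pos=10)
pos=11: emit EQ '='
pos=13: ERROR — unrecognized char '%'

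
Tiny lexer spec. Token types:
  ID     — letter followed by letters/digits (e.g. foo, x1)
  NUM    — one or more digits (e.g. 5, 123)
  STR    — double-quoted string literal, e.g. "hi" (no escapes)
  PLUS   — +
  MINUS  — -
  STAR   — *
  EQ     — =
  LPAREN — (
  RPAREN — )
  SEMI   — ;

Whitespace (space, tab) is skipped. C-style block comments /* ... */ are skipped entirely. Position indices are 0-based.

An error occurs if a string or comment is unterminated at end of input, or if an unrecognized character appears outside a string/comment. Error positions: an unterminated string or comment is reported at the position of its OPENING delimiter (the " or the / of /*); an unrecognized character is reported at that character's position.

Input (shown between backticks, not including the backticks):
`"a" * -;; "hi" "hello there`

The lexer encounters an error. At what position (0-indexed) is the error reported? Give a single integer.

pos=0: enter STRING mode
pos=0: emit STR "a" (now at pos=3)
pos=4: emit STAR '*'
pos=6: emit MINUS '-'
pos=7: emit SEMI ';'
pos=8: emit SEMI ';'
pos=10: enter STRING mode
pos=10: emit STR "hi" (now at pos=14)
pos=15: enter STRING mode
pos=15: ERROR — unterminated string

Answer: 15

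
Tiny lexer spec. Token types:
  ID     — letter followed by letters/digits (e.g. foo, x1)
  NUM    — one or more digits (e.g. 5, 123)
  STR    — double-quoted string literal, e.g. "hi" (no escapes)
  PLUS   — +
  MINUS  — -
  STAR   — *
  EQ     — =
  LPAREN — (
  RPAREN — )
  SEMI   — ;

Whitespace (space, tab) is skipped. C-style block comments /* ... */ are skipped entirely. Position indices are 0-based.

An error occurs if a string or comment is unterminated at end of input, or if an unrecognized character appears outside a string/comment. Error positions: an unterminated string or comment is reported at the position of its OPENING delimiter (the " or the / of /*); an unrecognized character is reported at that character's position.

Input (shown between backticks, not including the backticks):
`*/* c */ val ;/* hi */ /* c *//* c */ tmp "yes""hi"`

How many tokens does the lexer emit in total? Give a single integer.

pos=0: emit STAR '*'
pos=1: enter COMMENT mode (saw '/*')
exit COMMENT mode (now at pos=8)
pos=9: emit ID 'val' (now at pos=12)
pos=13: emit SEMI ';'
pos=14: enter COMMENT mode (saw '/*')
exit COMMENT mode (now at pos=22)
pos=23: enter COMMENT mode (saw '/*')
exit COMMENT mode (now at pos=30)
pos=30: enter COMMENT mode (saw '/*')
exit COMMENT mode (now at pos=37)
pos=38: emit ID 'tmp' (now at pos=41)
pos=42: enter STRING mode
pos=42: emit STR "yes" (now at pos=47)
pos=47: enter STRING mode
pos=47: emit STR "hi" (now at pos=51)
DONE. 6 tokens: [STAR, ID, SEMI, ID, STR, STR]

Answer: 6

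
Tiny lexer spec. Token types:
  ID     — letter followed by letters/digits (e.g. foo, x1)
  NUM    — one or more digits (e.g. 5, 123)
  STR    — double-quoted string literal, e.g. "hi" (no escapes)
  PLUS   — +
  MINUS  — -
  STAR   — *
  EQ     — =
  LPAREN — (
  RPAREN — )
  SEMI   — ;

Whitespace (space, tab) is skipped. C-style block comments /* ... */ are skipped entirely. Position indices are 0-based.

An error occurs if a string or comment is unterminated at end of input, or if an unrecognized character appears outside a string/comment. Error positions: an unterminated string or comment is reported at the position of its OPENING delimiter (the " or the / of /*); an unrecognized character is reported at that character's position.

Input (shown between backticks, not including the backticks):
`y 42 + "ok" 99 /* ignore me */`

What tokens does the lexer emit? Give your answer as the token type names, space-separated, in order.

Answer: ID NUM PLUS STR NUM

Derivation:
pos=0: emit ID 'y' (now at pos=1)
pos=2: emit NUM '42' (now at pos=4)
pos=5: emit PLUS '+'
pos=7: enter STRING mode
pos=7: emit STR "ok" (now at pos=11)
pos=12: emit NUM '99' (now at pos=14)
pos=15: enter COMMENT mode (saw '/*')
exit COMMENT mode (now at pos=30)
DONE. 5 tokens: [ID, NUM, PLUS, STR, NUM]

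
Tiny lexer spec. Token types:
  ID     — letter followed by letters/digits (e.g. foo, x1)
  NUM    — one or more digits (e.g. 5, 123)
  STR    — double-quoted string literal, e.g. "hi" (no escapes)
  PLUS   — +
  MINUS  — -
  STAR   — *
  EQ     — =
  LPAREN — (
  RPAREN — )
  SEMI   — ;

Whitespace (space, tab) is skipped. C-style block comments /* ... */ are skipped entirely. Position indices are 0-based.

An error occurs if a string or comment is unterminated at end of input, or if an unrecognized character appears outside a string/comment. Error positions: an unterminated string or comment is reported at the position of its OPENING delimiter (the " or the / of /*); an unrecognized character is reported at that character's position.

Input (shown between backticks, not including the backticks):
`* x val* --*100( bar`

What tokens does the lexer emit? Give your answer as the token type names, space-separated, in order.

Answer: STAR ID ID STAR MINUS MINUS STAR NUM LPAREN ID

Derivation:
pos=0: emit STAR '*'
pos=2: emit ID 'x' (now at pos=3)
pos=4: emit ID 'val' (now at pos=7)
pos=7: emit STAR '*'
pos=9: emit MINUS '-'
pos=10: emit MINUS '-'
pos=11: emit STAR '*'
pos=12: emit NUM '100' (now at pos=15)
pos=15: emit LPAREN '('
pos=17: emit ID 'bar' (now at pos=20)
DONE. 10 tokens: [STAR, ID, ID, STAR, MINUS, MINUS, STAR, NUM, LPAREN, ID]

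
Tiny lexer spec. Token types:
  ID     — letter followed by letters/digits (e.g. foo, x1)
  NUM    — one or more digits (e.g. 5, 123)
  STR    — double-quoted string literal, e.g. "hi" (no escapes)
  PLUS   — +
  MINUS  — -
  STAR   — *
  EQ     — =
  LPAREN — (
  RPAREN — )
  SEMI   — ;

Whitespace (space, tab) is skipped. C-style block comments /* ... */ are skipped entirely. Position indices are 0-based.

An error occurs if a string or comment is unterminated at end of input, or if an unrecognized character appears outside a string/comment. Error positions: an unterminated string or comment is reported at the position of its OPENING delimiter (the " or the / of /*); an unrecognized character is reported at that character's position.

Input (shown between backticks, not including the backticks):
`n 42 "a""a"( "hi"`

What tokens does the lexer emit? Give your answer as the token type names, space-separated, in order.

Answer: ID NUM STR STR LPAREN STR

Derivation:
pos=0: emit ID 'n' (now at pos=1)
pos=2: emit NUM '42' (now at pos=4)
pos=5: enter STRING mode
pos=5: emit STR "a" (now at pos=8)
pos=8: enter STRING mode
pos=8: emit STR "a" (now at pos=11)
pos=11: emit LPAREN '('
pos=13: enter STRING mode
pos=13: emit STR "hi" (now at pos=17)
DONE. 6 tokens: [ID, NUM, STR, STR, LPAREN, STR]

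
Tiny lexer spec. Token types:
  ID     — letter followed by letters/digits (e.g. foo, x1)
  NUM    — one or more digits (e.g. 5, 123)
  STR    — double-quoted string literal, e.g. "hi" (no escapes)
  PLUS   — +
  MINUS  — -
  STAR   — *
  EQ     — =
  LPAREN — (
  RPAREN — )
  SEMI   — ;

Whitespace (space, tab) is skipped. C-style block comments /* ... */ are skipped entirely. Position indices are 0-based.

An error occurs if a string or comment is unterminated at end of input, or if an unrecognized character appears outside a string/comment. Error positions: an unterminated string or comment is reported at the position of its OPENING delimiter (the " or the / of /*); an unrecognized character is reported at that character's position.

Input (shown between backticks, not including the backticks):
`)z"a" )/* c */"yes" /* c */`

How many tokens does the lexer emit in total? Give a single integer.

pos=0: emit RPAREN ')'
pos=1: emit ID 'z' (now at pos=2)
pos=2: enter STRING mode
pos=2: emit STR "a" (now at pos=5)
pos=6: emit RPAREN ')'
pos=7: enter COMMENT mode (saw '/*')
exit COMMENT mode (now at pos=14)
pos=14: enter STRING mode
pos=14: emit STR "yes" (now at pos=19)
pos=20: enter COMMENT mode (saw '/*')
exit COMMENT mode (now at pos=27)
DONE. 5 tokens: [RPAREN, ID, STR, RPAREN, STR]

Answer: 5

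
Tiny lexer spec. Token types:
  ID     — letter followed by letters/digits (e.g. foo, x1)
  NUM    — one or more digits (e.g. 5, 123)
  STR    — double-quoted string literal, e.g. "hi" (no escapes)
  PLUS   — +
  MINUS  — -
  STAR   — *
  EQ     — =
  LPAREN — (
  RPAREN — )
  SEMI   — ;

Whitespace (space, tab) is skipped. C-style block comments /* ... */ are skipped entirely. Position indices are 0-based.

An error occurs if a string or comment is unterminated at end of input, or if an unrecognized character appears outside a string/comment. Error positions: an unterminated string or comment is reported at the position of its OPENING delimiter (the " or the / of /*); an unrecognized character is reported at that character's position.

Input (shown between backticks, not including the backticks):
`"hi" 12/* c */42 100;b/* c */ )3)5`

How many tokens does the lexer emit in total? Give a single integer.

Answer: 10

Derivation:
pos=0: enter STRING mode
pos=0: emit STR "hi" (now at pos=4)
pos=5: emit NUM '12' (now at pos=7)
pos=7: enter COMMENT mode (saw '/*')
exit COMMENT mode (now at pos=14)
pos=14: emit NUM '42' (now at pos=16)
pos=17: emit NUM '100' (now at pos=20)
pos=20: emit SEMI ';'
pos=21: emit ID 'b' (now at pos=22)
pos=22: enter COMMENT mode (saw '/*')
exit COMMENT mode (now at pos=29)
pos=30: emit RPAREN ')'
pos=31: emit NUM '3' (now at pos=32)
pos=32: emit RPAREN ')'
pos=33: emit NUM '5' (now at pos=34)
DONE. 10 tokens: [STR, NUM, NUM, NUM, SEMI, ID, RPAREN, NUM, RPAREN, NUM]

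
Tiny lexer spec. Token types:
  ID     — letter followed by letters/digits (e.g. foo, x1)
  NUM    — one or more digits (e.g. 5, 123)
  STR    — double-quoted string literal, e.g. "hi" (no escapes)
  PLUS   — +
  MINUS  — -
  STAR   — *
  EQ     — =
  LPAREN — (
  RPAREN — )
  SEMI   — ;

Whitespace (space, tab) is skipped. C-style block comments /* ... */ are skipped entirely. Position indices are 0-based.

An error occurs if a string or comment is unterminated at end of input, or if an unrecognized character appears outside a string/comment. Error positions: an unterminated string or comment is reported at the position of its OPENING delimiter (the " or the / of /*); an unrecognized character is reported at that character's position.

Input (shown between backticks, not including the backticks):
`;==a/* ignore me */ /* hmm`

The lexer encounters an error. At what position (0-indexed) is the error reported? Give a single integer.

Answer: 20

Derivation:
pos=0: emit SEMI ';'
pos=1: emit EQ '='
pos=2: emit EQ '='
pos=3: emit ID 'a' (now at pos=4)
pos=4: enter COMMENT mode (saw '/*')
exit COMMENT mode (now at pos=19)
pos=20: enter COMMENT mode (saw '/*')
pos=20: ERROR — unterminated comment (reached EOF)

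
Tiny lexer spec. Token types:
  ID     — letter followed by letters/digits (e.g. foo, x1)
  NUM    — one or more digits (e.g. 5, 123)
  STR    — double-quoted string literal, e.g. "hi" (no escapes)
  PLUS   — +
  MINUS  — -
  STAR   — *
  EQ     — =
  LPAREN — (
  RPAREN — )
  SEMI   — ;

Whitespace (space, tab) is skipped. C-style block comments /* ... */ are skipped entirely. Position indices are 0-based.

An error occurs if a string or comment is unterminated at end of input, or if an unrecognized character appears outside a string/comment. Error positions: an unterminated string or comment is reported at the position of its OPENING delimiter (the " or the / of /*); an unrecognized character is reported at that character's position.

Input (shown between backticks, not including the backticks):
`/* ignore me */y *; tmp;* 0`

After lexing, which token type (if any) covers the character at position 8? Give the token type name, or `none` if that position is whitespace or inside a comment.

Answer: none

Derivation:
pos=0: enter COMMENT mode (saw '/*')
exit COMMENT mode (now at pos=15)
pos=15: emit ID 'y' (now at pos=16)
pos=17: emit STAR '*'
pos=18: emit SEMI ';'
pos=20: emit ID 'tmp' (now at pos=23)
pos=23: emit SEMI ';'
pos=24: emit STAR '*'
pos=26: emit NUM '0' (now at pos=27)
DONE. 7 tokens: [ID, STAR, SEMI, ID, SEMI, STAR, NUM]
Position 8: char is 'e' -> none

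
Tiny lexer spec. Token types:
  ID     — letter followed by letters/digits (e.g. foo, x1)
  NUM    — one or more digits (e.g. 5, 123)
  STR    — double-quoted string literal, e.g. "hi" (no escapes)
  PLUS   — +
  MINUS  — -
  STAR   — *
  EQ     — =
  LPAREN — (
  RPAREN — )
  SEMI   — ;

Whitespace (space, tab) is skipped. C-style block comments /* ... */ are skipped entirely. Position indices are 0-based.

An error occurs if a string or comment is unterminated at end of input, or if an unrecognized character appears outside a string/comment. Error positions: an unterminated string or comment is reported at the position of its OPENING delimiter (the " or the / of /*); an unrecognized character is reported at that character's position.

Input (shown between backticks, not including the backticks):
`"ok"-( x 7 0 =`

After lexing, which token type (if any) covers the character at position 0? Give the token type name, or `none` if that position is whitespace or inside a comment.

Answer: STR

Derivation:
pos=0: enter STRING mode
pos=0: emit STR "ok" (now at pos=4)
pos=4: emit MINUS '-'
pos=5: emit LPAREN '('
pos=7: emit ID 'x' (now at pos=8)
pos=9: emit NUM '7' (now at pos=10)
pos=11: emit NUM '0' (now at pos=12)
pos=13: emit EQ '='
DONE. 7 tokens: [STR, MINUS, LPAREN, ID, NUM, NUM, EQ]
Position 0: char is '"' -> STR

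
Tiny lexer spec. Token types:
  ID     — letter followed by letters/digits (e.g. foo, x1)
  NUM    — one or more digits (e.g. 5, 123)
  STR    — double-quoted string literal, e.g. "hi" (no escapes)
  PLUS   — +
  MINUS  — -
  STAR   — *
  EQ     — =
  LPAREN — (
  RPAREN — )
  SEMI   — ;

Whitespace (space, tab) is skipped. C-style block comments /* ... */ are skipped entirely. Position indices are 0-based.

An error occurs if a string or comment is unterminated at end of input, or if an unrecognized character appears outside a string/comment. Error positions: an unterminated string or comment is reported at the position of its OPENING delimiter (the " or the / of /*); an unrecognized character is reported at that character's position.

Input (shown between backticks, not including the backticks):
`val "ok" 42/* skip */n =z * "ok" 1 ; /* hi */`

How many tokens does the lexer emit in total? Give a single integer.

pos=0: emit ID 'val' (now at pos=3)
pos=4: enter STRING mode
pos=4: emit STR "ok" (now at pos=8)
pos=9: emit NUM '42' (now at pos=11)
pos=11: enter COMMENT mode (saw '/*')
exit COMMENT mode (now at pos=21)
pos=21: emit ID 'n' (now at pos=22)
pos=23: emit EQ '='
pos=24: emit ID 'z' (now at pos=25)
pos=26: emit STAR '*'
pos=28: enter STRING mode
pos=28: emit STR "ok" (now at pos=32)
pos=33: emit NUM '1' (now at pos=34)
pos=35: emit SEMI ';'
pos=37: enter COMMENT mode (saw '/*')
exit COMMENT mode (now at pos=45)
DONE. 10 tokens: [ID, STR, NUM, ID, EQ, ID, STAR, STR, NUM, SEMI]

Answer: 10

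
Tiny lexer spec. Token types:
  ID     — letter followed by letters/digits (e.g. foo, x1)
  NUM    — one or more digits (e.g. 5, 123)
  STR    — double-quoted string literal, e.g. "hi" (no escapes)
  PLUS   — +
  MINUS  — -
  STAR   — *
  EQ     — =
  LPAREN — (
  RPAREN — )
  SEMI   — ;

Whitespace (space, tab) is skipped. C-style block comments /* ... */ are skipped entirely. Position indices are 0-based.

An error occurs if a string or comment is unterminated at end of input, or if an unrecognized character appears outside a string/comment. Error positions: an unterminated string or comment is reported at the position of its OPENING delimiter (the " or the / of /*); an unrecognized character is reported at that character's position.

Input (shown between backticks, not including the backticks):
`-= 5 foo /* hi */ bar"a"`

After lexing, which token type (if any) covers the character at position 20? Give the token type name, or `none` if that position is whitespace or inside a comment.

Answer: ID

Derivation:
pos=0: emit MINUS '-'
pos=1: emit EQ '='
pos=3: emit NUM '5' (now at pos=4)
pos=5: emit ID 'foo' (now at pos=8)
pos=9: enter COMMENT mode (saw '/*')
exit COMMENT mode (now at pos=17)
pos=18: emit ID 'bar' (now at pos=21)
pos=21: enter STRING mode
pos=21: emit STR "a" (now at pos=24)
DONE. 6 tokens: [MINUS, EQ, NUM, ID, ID, STR]
Position 20: char is 'r' -> ID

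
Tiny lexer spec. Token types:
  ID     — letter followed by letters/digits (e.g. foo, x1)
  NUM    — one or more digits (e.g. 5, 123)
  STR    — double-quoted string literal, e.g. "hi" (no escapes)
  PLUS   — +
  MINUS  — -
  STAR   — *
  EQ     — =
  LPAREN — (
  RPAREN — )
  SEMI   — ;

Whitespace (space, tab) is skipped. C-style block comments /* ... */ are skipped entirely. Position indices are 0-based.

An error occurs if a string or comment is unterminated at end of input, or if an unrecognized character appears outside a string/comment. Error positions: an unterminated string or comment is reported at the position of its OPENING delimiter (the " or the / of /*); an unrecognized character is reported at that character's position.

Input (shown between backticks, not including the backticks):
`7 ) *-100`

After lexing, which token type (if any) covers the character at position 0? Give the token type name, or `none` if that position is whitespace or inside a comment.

Answer: NUM

Derivation:
pos=0: emit NUM '7' (now at pos=1)
pos=2: emit RPAREN ')'
pos=4: emit STAR '*'
pos=5: emit MINUS '-'
pos=6: emit NUM '100' (now at pos=9)
DONE. 5 tokens: [NUM, RPAREN, STAR, MINUS, NUM]
Position 0: char is '7' -> NUM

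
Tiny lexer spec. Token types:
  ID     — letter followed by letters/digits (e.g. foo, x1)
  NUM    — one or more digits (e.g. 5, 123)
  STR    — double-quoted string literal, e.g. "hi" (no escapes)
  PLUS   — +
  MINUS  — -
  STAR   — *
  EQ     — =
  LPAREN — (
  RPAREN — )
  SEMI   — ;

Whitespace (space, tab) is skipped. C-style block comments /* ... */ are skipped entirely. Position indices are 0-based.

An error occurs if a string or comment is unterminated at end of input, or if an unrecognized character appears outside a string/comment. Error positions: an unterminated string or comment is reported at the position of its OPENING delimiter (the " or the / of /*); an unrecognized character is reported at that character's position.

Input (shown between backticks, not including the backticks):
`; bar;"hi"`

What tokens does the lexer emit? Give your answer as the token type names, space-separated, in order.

Answer: SEMI ID SEMI STR

Derivation:
pos=0: emit SEMI ';'
pos=2: emit ID 'bar' (now at pos=5)
pos=5: emit SEMI ';'
pos=6: enter STRING mode
pos=6: emit STR "hi" (now at pos=10)
DONE. 4 tokens: [SEMI, ID, SEMI, STR]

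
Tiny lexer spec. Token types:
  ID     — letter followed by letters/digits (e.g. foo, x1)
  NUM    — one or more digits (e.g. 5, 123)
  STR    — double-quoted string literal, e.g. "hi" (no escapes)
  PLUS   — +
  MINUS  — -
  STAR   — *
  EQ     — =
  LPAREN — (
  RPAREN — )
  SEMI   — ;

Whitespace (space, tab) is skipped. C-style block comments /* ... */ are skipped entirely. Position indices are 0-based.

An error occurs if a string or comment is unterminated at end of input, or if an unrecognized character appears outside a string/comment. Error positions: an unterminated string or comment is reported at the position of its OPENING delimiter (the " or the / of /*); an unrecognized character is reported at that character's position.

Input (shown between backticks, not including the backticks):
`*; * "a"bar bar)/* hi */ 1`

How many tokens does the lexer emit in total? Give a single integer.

pos=0: emit STAR '*'
pos=1: emit SEMI ';'
pos=3: emit STAR '*'
pos=5: enter STRING mode
pos=5: emit STR "a" (now at pos=8)
pos=8: emit ID 'bar' (now at pos=11)
pos=12: emit ID 'bar' (now at pos=15)
pos=15: emit RPAREN ')'
pos=16: enter COMMENT mode (saw '/*')
exit COMMENT mode (now at pos=24)
pos=25: emit NUM '1' (now at pos=26)
DONE. 8 tokens: [STAR, SEMI, STAR, STR, ID, ID, RPAREN, NUM]

Answer: 8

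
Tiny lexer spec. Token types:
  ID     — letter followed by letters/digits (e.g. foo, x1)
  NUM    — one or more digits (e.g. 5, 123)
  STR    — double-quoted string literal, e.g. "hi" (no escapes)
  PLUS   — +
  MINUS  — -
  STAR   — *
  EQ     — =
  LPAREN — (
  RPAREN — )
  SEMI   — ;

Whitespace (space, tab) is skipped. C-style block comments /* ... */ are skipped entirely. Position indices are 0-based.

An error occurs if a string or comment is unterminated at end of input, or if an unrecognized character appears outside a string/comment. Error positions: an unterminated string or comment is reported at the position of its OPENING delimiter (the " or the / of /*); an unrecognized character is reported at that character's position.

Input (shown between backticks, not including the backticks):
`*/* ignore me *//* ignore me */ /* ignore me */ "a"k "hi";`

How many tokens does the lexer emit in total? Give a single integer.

pos=0: emit STAR '*'
pos=1: enter COMMENT mode (saw '/*')
exit COMMENT mode (now at pos=16)
pos=16: enter COMMENT mode (saw '/*')
exit COMMENT mode (now at pos=31)
pos=32: enter COMMENT mode (saw '/*')
exit COMMENT mode (now at pos=47)
pos=48: enter STRING mode
pos=48: emit STR "a" (now at pos=51)
pos=51: emit ID 'k' (now at pos=52)
pos=53: enter STRING mode
pos=53: emit STR "hi" (now at pos=57)
pos=57: emit SEMI ';'
DONE. 5 tokens: [STAR, STR, ID, STR, SEMI]

Answer: 5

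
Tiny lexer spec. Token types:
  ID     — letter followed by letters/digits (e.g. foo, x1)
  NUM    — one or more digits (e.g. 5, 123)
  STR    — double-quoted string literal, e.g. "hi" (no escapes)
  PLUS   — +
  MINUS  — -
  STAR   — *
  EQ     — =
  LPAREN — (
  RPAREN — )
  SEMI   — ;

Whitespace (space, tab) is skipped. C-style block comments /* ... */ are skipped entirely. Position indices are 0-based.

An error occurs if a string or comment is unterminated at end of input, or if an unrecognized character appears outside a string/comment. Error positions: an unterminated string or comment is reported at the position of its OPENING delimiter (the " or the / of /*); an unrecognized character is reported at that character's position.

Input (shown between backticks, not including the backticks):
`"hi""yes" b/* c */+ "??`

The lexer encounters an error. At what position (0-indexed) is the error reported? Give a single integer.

Answer: 20

Derivation:
pos=0: enter STRING mode
pos=0: emit STR "hi" (now at pos=4)
pos=4: enter STRING mode
pos=4: emit STR "yes" (now at pos=9)
pos=10: emit ID 'b' (now at pos=11)
pos=11: enter COMMENT mode (saw '/*')
exit COMMENT mode (now at pos=18)
pos=18: emit PLUS '+'
pos=20: enter STRING mode
pos=20: ERROR — unterminated string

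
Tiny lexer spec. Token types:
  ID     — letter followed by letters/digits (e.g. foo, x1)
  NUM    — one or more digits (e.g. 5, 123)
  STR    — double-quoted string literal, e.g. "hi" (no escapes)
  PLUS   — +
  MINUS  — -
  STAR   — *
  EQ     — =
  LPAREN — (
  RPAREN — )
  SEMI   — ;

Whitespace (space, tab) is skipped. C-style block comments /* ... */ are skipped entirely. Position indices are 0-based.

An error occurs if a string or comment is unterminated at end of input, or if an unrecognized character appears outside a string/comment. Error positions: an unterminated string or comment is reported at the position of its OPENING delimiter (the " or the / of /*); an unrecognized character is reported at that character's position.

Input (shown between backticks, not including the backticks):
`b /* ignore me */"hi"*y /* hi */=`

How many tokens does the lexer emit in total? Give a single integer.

pos=0: emit ID 'b' (now at pos=1)
pos=2: enter COMMENT mode (saw '/*')
exit COMMENT mode (now at pos=17)
pos=17: enter STRING mode
pos=17: emit STR "hi" (now at pos=21)
pos=21: emit STAR '*'
pos=22: emit ID 'y' (now at pos=23)
pos=24: enter COMMENT mode (saw '/*')
exit COMMENT mode (now at pos=32)
pos=32: emit EQ '='
DONE. 5 tokens: [ID, STR, STAR, ID, EQ]

Answer: 5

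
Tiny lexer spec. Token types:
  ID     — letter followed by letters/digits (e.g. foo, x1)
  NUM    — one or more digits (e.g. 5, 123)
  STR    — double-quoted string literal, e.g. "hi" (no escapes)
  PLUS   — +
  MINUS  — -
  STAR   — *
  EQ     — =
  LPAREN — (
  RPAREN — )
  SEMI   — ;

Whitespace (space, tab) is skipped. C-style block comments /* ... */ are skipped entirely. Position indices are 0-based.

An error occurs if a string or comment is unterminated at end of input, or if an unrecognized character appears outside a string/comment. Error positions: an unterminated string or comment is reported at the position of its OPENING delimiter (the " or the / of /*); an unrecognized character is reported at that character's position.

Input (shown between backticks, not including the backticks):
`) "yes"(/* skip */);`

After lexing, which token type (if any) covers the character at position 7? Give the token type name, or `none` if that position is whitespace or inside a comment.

pos=0: emit RPAREN ')'
pos=2: enter STRING mode
pos=2: emit STR "yes" (now at pos=7)
pos=7: emit LPAREN '('
pos=8: enter COMMENT mode (saw '/*')
exit COMMENT mode (now at pos=18)
pos=18: emit RPAREN ')'
pos=19: emit SEMI ';'
DONE. 5 tokens: [RPAREN, STR, LPAREN, RPAREN, SEMI]
Position 7: char is '(' -> LPAREN

Answer: LPAREN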